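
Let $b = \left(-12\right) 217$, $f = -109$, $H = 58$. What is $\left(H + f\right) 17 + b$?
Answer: $-3471$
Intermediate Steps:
$b = -2604$
$\left(H + f\right) 17 + b = \left(58 - 109\right) 17 - 2604 = \left(-51\right) 17 - 2604 = -867 - 2604 = -3471$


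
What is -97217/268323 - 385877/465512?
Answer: -148795354375/124907576376 ≈ -1.1912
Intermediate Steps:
-97217/268323 - 385877/465512 = -148795354375/124907576376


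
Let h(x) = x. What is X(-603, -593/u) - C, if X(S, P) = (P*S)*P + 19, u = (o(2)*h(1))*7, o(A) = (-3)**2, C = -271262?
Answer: 96074438/441 ≈ 2.1786e+5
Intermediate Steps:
o(A) = 9
u = 63 (u = (9*1)*7 = 9*7 = 63)
X(S, P) = 19 + S*P**2 (X(S, P) = S*P**2 + 19 = 19 + S*P**2)
X(-603, -593/u) - C = (19 - 603*(-593/63)**2) - 1*(-271262) = (19 - 603*(-593*1/63)**2) + 271262 = (19 - 603*(-593/63)**2) + 271262 = (19 - 603*351649/3969) + 271262 = (19 - 23560483/441) + 271262 = -23552104/441 + 271262 = 96074438/441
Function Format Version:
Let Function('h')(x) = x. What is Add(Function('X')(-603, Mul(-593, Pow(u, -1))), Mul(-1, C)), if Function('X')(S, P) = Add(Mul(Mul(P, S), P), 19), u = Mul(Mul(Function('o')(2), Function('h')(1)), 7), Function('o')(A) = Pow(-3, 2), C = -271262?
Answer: Rational(96074438, 441) ≈ 2.1786e+5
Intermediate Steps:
Function('o')(A) = 9
u = 63 (u = Mul(Mul(9, 1), 7) = Mul(9, 7) = 63)
Function('X')(S, P) = Add(19, Mul(S, Pow(P, 2))) (Function('X')(S, P) = Add(Mul(S, Pow(P, 2)), 19) = Add(19, Mul(S, Pow(P, 2))))
Add(Function('X')(-603, Mul(-593, Pow(u, -1))), Mul(-1, C)) = Add(Add(19, Mul(-603, Pow(Mul(-593, Pow(63, -1)), 2))), Mul(-1, -271262)) = Add(Add(19, Mul(-603, Pow(Mul(-593, Rational(1, 63)), 2))), 271262) = Add(Add(19, Mul(-603, Pow(Rational(-593, 63), 2))), 271262) = Add(Add(19, Mul(-603, Rational(351649, 3969))), 271262) = Add(Add(19, Rational(-23560483, 441)), 271262) = Add(Rational(-23552104, 441), 271262) = Rational(96074438, 441)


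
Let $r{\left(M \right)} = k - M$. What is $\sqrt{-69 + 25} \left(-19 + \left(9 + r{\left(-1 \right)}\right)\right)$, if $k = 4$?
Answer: $- 10 i \sqrt{11} \approx - 33.166 i$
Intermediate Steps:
$r{\left(M \right)} = 4 - M$
$\sqrt{-69 + 25} \left(-19 + \left(9 + r{\left(-1 \right)}\right)\right) = \sqrt{-69 + 25} \left(-19 + \left(9 + \left(4 - -1\right)\right)\right) = \sqrt{-44} \left(-19 + \left(9 + \left(4 + 1\right)\right)\right) = 2 i \sqrt{11} \left(-19 + \left(9 + 5\right)\right) = 2 i \sqrt{11} \left(-19 + 14\right) = 2 i \sqrt{11} \left(-5\right) = - 10 i \sqrt{11}$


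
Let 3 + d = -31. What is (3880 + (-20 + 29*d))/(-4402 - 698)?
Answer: -479/850 ≈ -0.56353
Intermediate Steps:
d = -34 (d = -3 - 31 = -34)
(3880 + (-20 + 29*d))/(-4402 - 698) = (3880 + (-20 + 29*(-34)))/(-4402 - 698) = (3880 + (-20 - 986))/(-5100) = (3880 - 1006)*(-1/5100) = 2874*(-1/5100) = -479/850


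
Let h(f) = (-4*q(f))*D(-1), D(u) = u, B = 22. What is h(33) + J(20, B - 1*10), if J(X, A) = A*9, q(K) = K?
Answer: 240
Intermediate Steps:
J(X, A) = 9*A
h(f) = 4*f (h(f) = -4*f*(-1) = 4*f)
h(33) + J(20, B - 1*10) = 4*33 + 9*(22 - 1*10) = 132 + 9*(22 - 10) = 132 + 9*12 = 132 + 108 = 240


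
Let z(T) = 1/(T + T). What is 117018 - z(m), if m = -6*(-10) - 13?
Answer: 10999691/94 ≈ 1.1702e+5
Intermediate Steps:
m = 47 (m = 60 - 13 = 47)
z(T) = 1/(2*T)
117018 - z(m) = 117018 - 1/(2*47) = 117018 - 1*1/94 = 117018 - 1/94 = 10999691/94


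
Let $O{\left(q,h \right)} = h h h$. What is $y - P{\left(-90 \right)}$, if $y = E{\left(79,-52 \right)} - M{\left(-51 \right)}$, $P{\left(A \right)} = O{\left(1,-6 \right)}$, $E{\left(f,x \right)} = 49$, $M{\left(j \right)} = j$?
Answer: $316$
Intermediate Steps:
$O{\left(q,h \right)} = h^{3}$ ($O{\left(q,h \right)} = h^{2} h = h^{3}$)
$P{\left(A \right)} = -216$ ($P{\left(A \right)} = \left(-6\right)^{3} = -216$)
$y = 100$ ($y = 49 - -51 = 49 + 51 = 100$)
$y - P{\left(-90 \right)} = 100 - -216 = 100 + 216 = 316$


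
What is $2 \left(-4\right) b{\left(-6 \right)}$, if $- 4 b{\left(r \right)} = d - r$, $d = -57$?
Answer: $-102$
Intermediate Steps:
$b{\left(r \right)} = \frac{57}{4} + \frac{r}{4}$ ($b{\left(r \right)} = - \frac{-57 - r}{4} = \frac{57}{4} + \frac{r}{4}$)
$2 \left(-4\right) b{\left(-6 \right)} = 2 \left(-4\right) \left(\frac{57}{4} + \frac{1}{4} \left(-6\right)\right) = - 8 \left(\frac{57}{4} - \frac{3}{2}\right) = \left(-8\right) \frac{51}{4} = -102$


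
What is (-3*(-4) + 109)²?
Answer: 14641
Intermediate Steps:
(-3*(-4) + 109)² = (12 + 109)² = 121² = 14641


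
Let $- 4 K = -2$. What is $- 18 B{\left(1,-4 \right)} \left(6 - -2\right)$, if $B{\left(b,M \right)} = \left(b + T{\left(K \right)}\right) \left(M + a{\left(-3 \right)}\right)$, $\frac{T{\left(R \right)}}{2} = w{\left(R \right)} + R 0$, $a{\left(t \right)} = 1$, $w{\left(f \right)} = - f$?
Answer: $0$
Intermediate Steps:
$K = \frac{1}{2}$ ($K = \left(- \frac{1}{4}\right) \left(-2\right) = \frac{1}{2} \approx 0.5$)
$T{\left(R \right)} = - 2 R$ ($T{\left(R \right)} = 2 \left(- R + R 0\right) = 2 \left(- R + 0\right) = 2 \left(- R\right) = - 2 R$)
$B{\left(b,M \right)} = \left(1 + M\right) \left(-1 + b\right)$ ($B{\left(b,M \right)} = \left(b - 1\right) \left(M + 1\right) = \left(b - 1\right) \left(1 + M\right) = \left(-1 + b\right) \left(1 + M\right) = \left(1 + M\right) \left(-1 + b\right)$)
$- 18 B{\left(1,-4 \right)} \left(6 - -2\right) = - 18 \left(-1 + 1 - -4 - 4\right) \left(6 - -2\right) = - 18 \left(-1 + 1 + 4 - 4\right) \left(6 + 2\right) = \left(-18\right) 0 \cdot 8 = 0 \cdot 8 = 0$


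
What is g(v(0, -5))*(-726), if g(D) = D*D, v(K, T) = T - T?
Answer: 0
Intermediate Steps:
v(K, T) = 0
g(D) = D²
g(v(0, -5))*(-726) = 0²*(-726) = 0*(-726) = 0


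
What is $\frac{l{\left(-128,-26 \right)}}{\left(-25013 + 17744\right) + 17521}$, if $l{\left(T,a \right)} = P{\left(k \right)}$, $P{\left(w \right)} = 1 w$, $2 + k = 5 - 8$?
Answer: $- \frac{5}{10252} \approx -0.00048771$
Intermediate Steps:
$k = -5$ ($k = -2 + \left(5 - 8\right) = -2 - 3 = -5$)
$P{\left(w \right)} = w$
$l{\left(T,a \right)} = -5$
$\frac{l{\left(-128,-26 \right)}}{\left(-25013 + 17744\right) + 17521} = - \frac{5}{\left(-25013 + 17744\right) + 17521} = - \frac{5}{-7269 + 17521} = - \frac{5}{10252}$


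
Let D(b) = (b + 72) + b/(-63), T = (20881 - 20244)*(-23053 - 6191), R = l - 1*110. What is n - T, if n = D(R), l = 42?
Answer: 1173591284/63 ≈ 1.8628e+7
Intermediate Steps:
R = -68 (R = 42 - 1*110 = 42 - 110 = -68)
T = -18628428 (T = 637*(-29244) = -18628428)
D(b) = 72 + 62*b/63 (D(b) = (72 + b) + b*(-1/63) = (72 + b) - b/63 = 72 + 62*b/63)
n = 320/63 (n = 72 + (62/63)*(-68) = 72 - 4216/63 = 320/63 ≈ 5.0794)
n - T = 320/63 - 1*(-18628428) = 320/63 + 18628428 = 1173591284/63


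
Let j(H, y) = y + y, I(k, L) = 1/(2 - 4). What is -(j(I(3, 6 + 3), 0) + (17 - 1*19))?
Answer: 2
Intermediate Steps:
I(k, L) = -½ (I(k, L) = 1/(-2) = -½)
j(H, y) = 2*y
-(j(I(3, 6 + 3), 0) + (17 - 1*19)) = -(2*0 + (17 - 1*19)) = -(0 + (17 - 19)) = -(0 - 2) = -1*(-2) = 2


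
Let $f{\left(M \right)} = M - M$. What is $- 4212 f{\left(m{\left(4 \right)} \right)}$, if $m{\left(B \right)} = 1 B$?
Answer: $0$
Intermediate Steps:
$m{\left(B \right)} = B$
$f{\left(M \right)} = 0$
$- 4212 f{\left(m{\left(4 \right)} \right)} = \left(-4212\right) 0 = 0$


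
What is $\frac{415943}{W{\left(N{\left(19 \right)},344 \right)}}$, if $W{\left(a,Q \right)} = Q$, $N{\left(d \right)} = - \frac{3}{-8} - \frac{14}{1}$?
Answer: $\frac{415943}{344} \approx 1209.1$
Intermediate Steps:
$N{\left(d \right)} = - \frac{109}{8}$ ($N{\left(d \right)} = \left(-3\right) \left(- \frac{1}{8}\right) - 14 = \frac{3}{8} - 14 = - \frac{109}{8}$)
$\frac{415943}{W{\left(N{\left(19 \right)},344 \right)}} = \frac{415943}{344}$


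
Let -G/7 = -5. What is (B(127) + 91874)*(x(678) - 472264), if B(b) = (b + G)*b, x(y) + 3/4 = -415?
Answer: -53151892528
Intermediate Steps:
G = 35 (G = -7*(-5) = 35)
x(y) = -1663/4 (x(y) = -¾ - 415 = -1663/4)
B(b) = b*(35 + b) (B(b) = (b + 35)*b = (35 + b)*b = b*(35 + b))
(B(127) + 91874)*(x(678) - 472264) = (127*(35 + 127) + 91874)*(-1663/4 - 472264) = (127*162 + 91874)*(-1890719/4) = (20574 + 91874)*(-1890719/4) = 112448*(-1890719/4) = -53151892528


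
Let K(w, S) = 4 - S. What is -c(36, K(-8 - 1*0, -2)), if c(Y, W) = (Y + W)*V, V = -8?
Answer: 336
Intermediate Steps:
c(Y, W) = -8*W - 8*Y (c(Y, W) = (Y + W)*(-8) = (W + Y)*(-8) = -8*W - 8*Y)
-c(36, K(-8 - 1*0, -2)) = -(-8*(4 - 1*(-2)) - 8*36) = -(-8*(4 + 2) - 288) = -(-8*6 - 288) = -(-48 - 288) = -1*(-336) = 336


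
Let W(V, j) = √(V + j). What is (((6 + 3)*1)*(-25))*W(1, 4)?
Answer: -225*√5 ≈ -503.12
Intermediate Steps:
(((6 + 3)*1)*(-25))*W(1, 4) = (((6 + 3)*1)*(-25))*√(1 + 4) = ((9*1)*(-25))*√5 = (9*(-25))*√5 = -225*√5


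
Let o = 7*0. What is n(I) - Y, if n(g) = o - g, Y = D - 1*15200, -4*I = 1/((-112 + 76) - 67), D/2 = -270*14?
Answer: 9377119/412 ≈ 22760.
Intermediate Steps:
o = 0
D = -7560 (D = 2*(-270*14) = 2*(-3780) = -7560)
I = 1/412 (I = -1/(4*((-112 + 76) - 67)) = -1/(4*(-36 - 67)) = -1/4/(-103) = -1/4*(-1/103) = 1/412 ≈ 0.0024272)
Y = -22760 (Y = -7560 - 1*15200 = -7560 - 15200 = -22760)
n(g) = -g (n(g) = 0 - g = -g)
n(I) - Y = -1*1/412 - 1*(-22760) = -1/412 + 22760 = 9377119/412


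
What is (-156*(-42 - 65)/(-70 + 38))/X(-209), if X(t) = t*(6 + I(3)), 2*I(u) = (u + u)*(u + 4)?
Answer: 1391/15048 ≈ 0.092438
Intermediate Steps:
I(u) = u*(4 + u) (I(u) = ((u + u)*(u + 4))/2 = ((2*u)*(4 + u))/2 = (2*u*(4 + u))/2 = u*(4 + u))
X(t) = 27*t (X(t) = t*(6 + 3*(4 + 3)) = t*(6 + 3*7) = t*(6 + 21) = t*27 = 27*t)
(-156*(-42 - 65)/(-70 + 38))/X(-209) = (-156*(-42 - 65)/(-70 + 38))/((27*(-209))) = -(-16692)/(-32)/(-5643) = -(-16692)*(-1)/32*(-1/5643) = -156*107/32*(-1/5643) = -4173/8*(-1/5643) = 1391/15048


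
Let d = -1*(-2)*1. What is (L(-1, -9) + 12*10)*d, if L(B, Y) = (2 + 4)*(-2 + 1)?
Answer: 228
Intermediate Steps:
d = 2 (d = 2*1 = 2)
L(B, Y) = -6 (L(B, Y) = 6*(-1) = -6)
(L(-1, -9) + 12*10)*d = (-6 + 12*10)*2 = (-6 + 120)*2 = 114*2 = 228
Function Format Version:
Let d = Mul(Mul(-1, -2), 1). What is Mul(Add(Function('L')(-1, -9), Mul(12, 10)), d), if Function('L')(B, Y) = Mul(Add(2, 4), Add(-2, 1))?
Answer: 228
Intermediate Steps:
d = 2 (d = Mul(2, 1) = 2)
Function('L')(B, Y) = -6 (Function('L')(B, Y) = Mul(6, -1) = -6)
Mul(Add(Function('L')(-1, -9), Mul(12, 10)), d) = Mul(Add(-6, Mul(12, 10)), 2) = Mul(Add(-6, 120), 2) = Mul(114, 2) = 228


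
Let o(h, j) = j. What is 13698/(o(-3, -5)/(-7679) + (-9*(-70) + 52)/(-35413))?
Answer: -177380246526/240953 ≈ -7.3616e+5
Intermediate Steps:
13698/(o(-3, -5)/(-7679) + (-9*(-70) + 52)/(-35413)) = 13698/(-5/(-7679) + (-9*(-70) + 52)/(-35413)) = 13698/(-5*(-1/7679) + (630 + 52)*(-1/35413)) = 13698/(5/7679 + 682*(-1/35413)) = 13698/(5/7679 - 682/35413) = 13698/(-722859/38848061) = 13698*(-38848061/722859) = -177380246526/240953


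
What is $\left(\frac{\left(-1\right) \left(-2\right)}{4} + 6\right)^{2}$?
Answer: $\frac{169}{4} \approx 42.25$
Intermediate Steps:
$\left(\frac{\left(-1\right) \left(-2\right)}{4} + 6\right)^{2} = \left(2 \cdot \frac{1}{4} + 6\right)^{2} = \left(\frac{1}{2} + 6\right)^{2} = \left(\frac{13}{2}\right)^{2} = \frac{169}{4}$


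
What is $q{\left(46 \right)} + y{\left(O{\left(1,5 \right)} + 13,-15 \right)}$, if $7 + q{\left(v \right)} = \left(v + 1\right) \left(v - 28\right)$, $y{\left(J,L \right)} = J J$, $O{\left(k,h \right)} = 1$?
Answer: $1035$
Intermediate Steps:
$y{\left(J,L \right)} = J^{2}$
$q{\left(v \right)} = -7 + \left(1 + v\right) \left(-28 + v\right)$ ($q{\left(v \right)} = -7 + \left(v + 1\right) \left(v - 28\right) = -7 + \left(1 + v\right) \left(-28 + v\right)$)
$q{\left(46 \right)} + y{\left(O{\left(1,5 \right)} + 13,-15 \right)} = \left(-35 + 46^{2} - 1242\right) + \left(1 + 13\right)^{2} = \left(-35 + 2116 - 1242\right) + 14^{2} = 839 + 196 = 1035$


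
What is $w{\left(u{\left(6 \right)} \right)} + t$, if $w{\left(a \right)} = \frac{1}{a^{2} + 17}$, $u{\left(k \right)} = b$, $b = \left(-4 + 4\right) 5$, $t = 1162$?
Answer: $\frac{19755}{17} \approx 1162.1$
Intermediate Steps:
$b = 0$ ($b = 0 \cdot 5 = 0$)
$u{\left(k \right)} = 0$
$w{\left(a \right)} = \frac{1}{17 + a^{2}}$
$w{\left(u{\left(6 \right)} \right)} + t = \frac{1}{17 + 0^{2}} + 1162 = \frac{1}{17 + 0} + 1162 = \frac{1}{17} + 1162 = \frac{19755}{17}$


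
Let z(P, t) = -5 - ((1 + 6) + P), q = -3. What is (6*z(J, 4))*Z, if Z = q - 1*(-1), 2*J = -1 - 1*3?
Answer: 120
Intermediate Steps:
J = -2 (J = (-1 - 1*3)/2 = (-1 - 3)/2 = (1/2)*(-4) = -2)
z(P, t) = -12 - P (z(P, t) = -5 - (7 + P) = -5 + (-7 - P) = -12 - P)
Z = -2 (Z = -3 - 1*(-1) = -3 + 1 = -2)
(6*z(J, 4))*Z = (6*(-12 - 1*(-2)))*(-2) = (6*(-12 + 2))*(-2) = (6*(-10))*(-2) = -60*(-2) = 120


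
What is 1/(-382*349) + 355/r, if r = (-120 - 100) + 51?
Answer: -47328059/22530742 ≈ -2.1006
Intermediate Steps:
r = -169 (r = -220 + 51 = -169)
1/(-382*349) + 355/r = 1/(-382*349) + 355/(-169) = -1/382*1/349 + 355*(-1/169) = -1/133318 - 355/169 = -47328059/22530742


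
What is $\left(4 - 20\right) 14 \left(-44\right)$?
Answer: $9856$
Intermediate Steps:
$\left(4 - 20\right) 14 \left(-44\right) = \left(-16\right) 14 \left(-44\right) = \left(-224\right) \left(-44\right) = 9856$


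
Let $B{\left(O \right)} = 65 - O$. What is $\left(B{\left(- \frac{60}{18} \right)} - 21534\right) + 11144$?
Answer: $- \frac{30965}{3} \approx -10322.0$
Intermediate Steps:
$\left(B{\left(- \frac{60}{18} \right)} - 21534\right) + 11144 = \left(\left(65 - - \frac{60}{18}\right) - 21534\right) + 11144 = \left(\left(65 - \left(-60\right) \frac{1}{18}\right) - 21534\right) + 11144 = \left(\left(65 - - \frac{10}{3}\right) - 21534\right) + 11144 = \left(\left(65 + \frac{10}{3}\right) - 21534\right) + 11144 = \left(\frac{205}{3} - 21534\right) + 11144 = - \frac{64397}{3} + 11144 = - \frac{30965}{3}$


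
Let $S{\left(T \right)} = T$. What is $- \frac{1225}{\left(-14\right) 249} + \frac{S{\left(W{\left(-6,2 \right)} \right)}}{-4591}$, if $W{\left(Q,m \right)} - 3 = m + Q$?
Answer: $\frac{803923}{2286318} \approx 0.35162$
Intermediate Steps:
$W{\left(Q,m \right)} = 3 + Q + m$ ($W{\left(Q,m \right)} = 3 + \left(m + Q\right) = 3 + \left(Q + m\right) = 3 + Q + m$)
$- \frac{1225}{\left(-14\right) 249} + \frac{S{\left(W{\left(-6,2 \right)} \right)}}{-4591} = - \frac{1225}{\left(-14\right) 249} + \frac{3 - 6 + 2}{-4591} = - \frac{1225}{-3486} - - \frac{1}{4591} = \left(-1225\right) \left(- \frac{1}{3486}\right) + \frac{1}{4591} = \frac{175}{498} + \frac{1}{4591} = \frac{803923}{2286318}$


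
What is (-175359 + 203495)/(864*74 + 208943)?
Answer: 28136/272879 ≈ 0.10311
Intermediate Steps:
(-175359 + 203495)/(864*74 + 208943) = 28136/(63936 + 208943) = 28136/272879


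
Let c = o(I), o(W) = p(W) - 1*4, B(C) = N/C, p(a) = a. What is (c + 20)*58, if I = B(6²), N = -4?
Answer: 8294/9 ≈ 921.56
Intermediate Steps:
B(C) = -4/C
I = -⅑ (I = -4/(6²) = -4/36 = -4*1/36 = -⅑ ≈ -0.11111)
o(W) = -4 + W (o(W) = W - 1*4 = W - 4 = -4 + W)
c = -37/9 (c = -4 - ⅑ = -37/9 ≈ -4.1111)
(c + 20)*58 = (-37/9 + 20)*58 = (143/9)*58 = 8294/9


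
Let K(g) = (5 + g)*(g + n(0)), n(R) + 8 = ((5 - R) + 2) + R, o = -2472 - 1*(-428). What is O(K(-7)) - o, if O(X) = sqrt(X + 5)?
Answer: 2044 + sqrt(21) ≈ 2048.6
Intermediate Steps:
o = -2044 (o = -2472 + 428 = -2044)
n(R) = -1 (n(R) = -8 + (((5 - R) + 2) + R) = -8 + ((7 - R) + R) = -8 + 7 = -1)
K(g) = (-1 + g)*(5 + g) (K(g) = (5 + g)*(g - 1) = (5 + g)*(-1 + g) = (-1 + g)*(5 + g))
O(X) = sqrt(5 + X)
O(K(-7)) - o = sqrt(5 + (-5 + (-7)**2 + 4*(-7))) - 1*(-2044) = sqrt(5 + (-5 + 49 - 28)) + 2044 = sqrt(5 + 16) + 2044 = sqrt(21) + 2044 = 2044 + sqrt(21)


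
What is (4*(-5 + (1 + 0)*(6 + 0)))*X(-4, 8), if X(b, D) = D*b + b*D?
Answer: -256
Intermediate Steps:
X(b, D) = 2*D*b (X(b, D) = D*b + D*b = 2*D*b)
(4*(-5 + (1 + 0)*(6 + 0)))*X(-4, 8) = (4*(-5 + (1 + 0)*(6 + 0)))*(2*8*(-4)) = (4*(-5 + 1*6))*(-64) = (4*(-5 + 6))*(-64) = (4*1)*(-64) = 4*(-64) = -256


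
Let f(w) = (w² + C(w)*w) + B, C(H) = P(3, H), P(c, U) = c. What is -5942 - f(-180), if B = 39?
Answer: -37841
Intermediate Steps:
C(H) = 3
f(w) = 39 + w² + 3*w (f(w) = (w² + 3*w) + 39 = 39 + w² + 3*w)
-5942 - f(-180) = -5942 - (39 + (-180)² + 3*(-180)) = -5942 - (39 + 32400 - 540) = -5942 - 1*31899 = -5942 - 31899 = -37841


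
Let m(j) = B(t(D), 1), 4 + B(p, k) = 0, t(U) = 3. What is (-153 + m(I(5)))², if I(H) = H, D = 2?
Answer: 24649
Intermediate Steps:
B(p, k) = -4 (B(p, k) = -4 + 0 = -4)
m(j) = -4
(-153 + m(I(5)))² = (-153 - 4)² = (-157)² = 24649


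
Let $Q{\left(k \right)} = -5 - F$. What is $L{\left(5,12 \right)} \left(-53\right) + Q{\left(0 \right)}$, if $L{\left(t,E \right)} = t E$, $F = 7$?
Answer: $-3192$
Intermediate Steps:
$L{\left(t,E \right)} = E t$
$Q{\left(k \right)} = -12$ ($Q{\left(k \right)} = -5 - 7 = -12$)
$L{\left(5,12 \right)} \left(-53\right) + Q{\left(0 \right)} = 12 \cdot 5 \left(-53\right) - 12 = 60 \left(-53\right) - 12 = -3180 - 12 = -3192$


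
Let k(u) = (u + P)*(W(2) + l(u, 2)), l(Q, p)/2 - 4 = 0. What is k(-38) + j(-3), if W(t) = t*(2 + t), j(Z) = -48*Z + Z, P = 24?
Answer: -83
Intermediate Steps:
l(Q, p) = 8 (l(Q, p) = 8 + 2*0 = 8 + 0 = 8)
j(Z) = -47*Z
k(u) = 384 + 16*u (k(u) = (u + 24)*(2*(2 + 2) + 8) = (24 + u)*(2*4 + 8) = (24 + u)*(8 + 8) = (24 + u)*16 = 384 + 16*u)
k(-38) + j(-3) = (384 + 16*(-38)) - 47*(-3) = (384 - 608) + 141 = -224 + 141 = -83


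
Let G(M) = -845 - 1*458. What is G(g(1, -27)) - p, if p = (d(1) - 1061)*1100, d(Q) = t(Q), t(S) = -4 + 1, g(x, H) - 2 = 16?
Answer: 1169097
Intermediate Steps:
g(x, H) = 18 (g(x, H) = 2 + 16 = 18)
t(S) = -3
d(Q) = -3
G(M) = -1303 (G(M) = -845 - 458 = -1303)
p = -1170400 (p = (-3 - 1061)*1100 = -1064*1100 = -1170400)
G(g(1, -27)) - p = -1303 - 1*(-1170400) = -1303 + 1170400 = 1169097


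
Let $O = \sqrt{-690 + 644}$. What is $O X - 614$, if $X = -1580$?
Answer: $-614 - 1580 i \sqrt{46} \approx -614.0 - 10716.0 i$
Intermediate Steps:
$O = i \sqrt{46}$ ($O = \sqrt{-46} = i \sqrt{46} \approx 6.7823 i$)
$O X - 614 = i \sqrt{46} \left(-1580\right) - 614 = - 1580 i \sqrt{46} - 614 = -614 - 1580 i \sqrt{46}$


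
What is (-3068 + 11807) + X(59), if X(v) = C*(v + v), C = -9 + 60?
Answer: 14757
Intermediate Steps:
C = 51
X(v) = 102*v (X(v) = 51*(v + v) = 51*(2*v) = 102*v)
(-3068 + 11807) + X(59) = (-3068 + 11807) + 102*59 = 8739 + 6018 = 14757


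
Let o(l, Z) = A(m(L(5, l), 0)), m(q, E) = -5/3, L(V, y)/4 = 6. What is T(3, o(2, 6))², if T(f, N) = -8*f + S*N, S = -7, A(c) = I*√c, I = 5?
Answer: -4397/3 + 560*I*√15 ≈ -1465.7 + 2168.9*I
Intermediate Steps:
L(V, y) = 24 (L(V, y) = 4*6 = 24)
m(q, E) = -5/3 (m(q, E) = -5*⅓ = -5/3)
A(c) = 5*√c
o(l, Z) = 5*I*√15/3 (o(l, Z) = 5*√(-5/3) = 5*(I*√15/3) = 5*I*√15/3)
T(f, N) = -8*f - 7*N
T(3, o(2, 6))² = (-8*3 - 35*I*√15/3)² = (-24 - 35*I*√15/3)²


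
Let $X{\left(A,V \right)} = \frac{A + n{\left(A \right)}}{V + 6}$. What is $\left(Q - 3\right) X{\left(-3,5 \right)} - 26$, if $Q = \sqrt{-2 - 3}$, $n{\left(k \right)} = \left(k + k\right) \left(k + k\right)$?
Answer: $-35 + 3 i \sqrt{5} \approx -35.0 + 6.7082 i$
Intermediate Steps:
$n{\left(k \right)} = 4 k^{2}$ ($n{\left(k \right)} = 2 k 2 k = 4 k^{2}$)
$Q = i \sqrt{5}$ ($Q = \sqrt{-5} = i \sqrt{5} \approx 2.2361 i$)
$X{\left(A,V \right)} = \frac{A + 4 A^{2}}{6 + V}$ ($X{\left(A,V \right)} = \frac{A + 4 A^{2}}{V + 6} = \frac{A + 4 A^{2}}{6 + V}$)
$\left(Q - 3\right) X{\left(-3,5 \right)} - 26 = \left(i \sqrt{5} - 3\right) \left(- \frac{3 \left(1 + 4 \left(-3\right)\right)}{6 + 5}\right) - 26 = \left(-3 + i \sqrt{5}\right) \left(- \frac{3 \left(1 - 12\right)}{11}\right) - 26 = \left(-3 + i \sqrt{5}\right) \left(\left(-3\right) \frac{1}{11} \left(-11\right)\right) - 26 = \left(-3 + i \sqrt{5}\right) 3 - 26 = \left(-9 + 3 i \sqrt{5}\right) - 26 = -35 + 3 i \sqrt{5}$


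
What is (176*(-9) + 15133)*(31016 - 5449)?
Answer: 346407283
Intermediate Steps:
(176*(-9) + 15133)*(31016 - 5449) = (-1584 + 15133)*25567 = 13549*25567 = 346407283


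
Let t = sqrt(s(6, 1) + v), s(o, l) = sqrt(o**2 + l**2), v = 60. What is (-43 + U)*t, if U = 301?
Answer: 258*sqrt(60 + sqrt(37)) ≈ 2097.3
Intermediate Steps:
s(o, l) = sqrt(l**2 + o**2)
t = sqrt(60 + sqrt(37)) (t = sqrt(sqrt(1**2 + 6**2) + 60) = sqrt(sqrt(1 + 36) + 60) = sqrt(sqrt(37) + 60) = sqrt(60 + sqrt(37)) ≈ 8.1291)
(-43 + U)*t = (-43 + 301)*sqrt(60 + sqrt(37)) = 258*sqrt(60 + sqrt(37))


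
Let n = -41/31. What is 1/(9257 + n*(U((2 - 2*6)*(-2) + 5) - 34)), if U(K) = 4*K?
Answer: 31/284261 ≈ 0.00010905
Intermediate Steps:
n = -41/31 (n = -41*1/31 = -41/31 ≈ -1.3226)
1/(9257 + n*(U((2 - 2*6)*(-2) + 5) - 34)) = 1/(9257 - 41*(4*((2 - 2*6)*(-2) + 5) - 34)/31) = 1/(9257 - 41*(4*((2 - 12)*(-2) + 5) - 34)/31) = 1/(9257 - 41*(4*(-10*(-2) + 5) - 34)/31) = 1/(9257 - 41*(4*(20 + 5) - 34)/31) = 1/(9257 - 41*(4*25 - 34)/31) = 1/(9257 - 41*(100 - 34)/31) = 1/(9257 - 41/31*66) = 1/(9257 - 2706/31) = 1/(284261/31) = 31/284261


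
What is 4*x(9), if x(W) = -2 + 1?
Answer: -4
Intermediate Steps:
x(W) = -1
4*x(9) = 4*(-1) = -4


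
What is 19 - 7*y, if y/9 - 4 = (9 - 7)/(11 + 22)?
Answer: -2605/11 ≈ -236.82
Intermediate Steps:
y = 402/11 (y = 36 + 9*((9 - 7)/(11 + 22)) = 36 + 9*(2/33) = 36 + 6/11 = 402/11 ≈ 36.545)
19 - 7*y = 19 - 7*402/11 = 19 - 2814/11 = -2605/11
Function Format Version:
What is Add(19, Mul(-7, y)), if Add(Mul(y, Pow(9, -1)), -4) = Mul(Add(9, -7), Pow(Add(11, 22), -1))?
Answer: Rational(-2605, 11) ≈ -236.82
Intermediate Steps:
y = Rational(402, 11) (y = Add(36, Mul(9, Mul(Add(9, -7), Pow(Add(11, 22), -1)))) = Add(36, Mul(9, Mul(2, Pow(33, -1)))) = Add(36, Mul(9, Mul(2, Rational(1, 33)))) = Add(36, Mul(9, Rational(2, 33))) = Add(36, Rational(6, 11)) = Rational(402, 11) ≈ 36.545)
Add(19, Mul(-7, y)) = Add(19, Mul(-7, Rational(402, 11))) = Add(19, Rational(-2814, 11)) = Rational(-2605, 11)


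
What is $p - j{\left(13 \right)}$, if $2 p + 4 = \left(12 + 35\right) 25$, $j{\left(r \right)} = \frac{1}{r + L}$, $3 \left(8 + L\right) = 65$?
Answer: $\frac{46837}{80} \approx 585.46$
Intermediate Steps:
$L = \frac{41}{3}$ ($L = -8 + \frac{1}{3} \cdot 65 = -8 + \frac{65}{3} = \frac{41}{3} \approx 13.667$)
$j{\left(r \right)} = \frac{1}{\frac{41}{3} + r}$ ($j{\left(r \right)} = \frac{1}{r + \frac{41}{3}} = \frac{1}{\frac{41}{3} + r}$)
$p = \frac{1171}{2}$ ($p = -2 + \frac{\left(12 + 35\right) 25}{2} = -2 + \frac{47 \cdot 25}{2} = -2 + \frac{1}{2} \cdot 1175 = -2 + \frac{1175}{2} = \frac{1171}{2} \approx 585.5$)
$p - j{\left(13 \right)} = \frac{1171}{2} - \frac{3}{41 + 3 \cdot 13} = \frac{1171}{2} - \frac{3}{41 + 39} = \frac{1171}{2} - \frac{3}{80} = \frac{46837}{80}$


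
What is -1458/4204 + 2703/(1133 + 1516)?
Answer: 1250195/1856066 ≈ 0.67357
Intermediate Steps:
-1458/4204 + 2703/(1133 + 1516) = -1458*1/4204 + 2703/2649 = -729/2102 + 2703*(1/2649) = -729/2102 + 901/883 = 1250195/1856066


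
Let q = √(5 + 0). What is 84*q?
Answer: 84*√5 ≈ 187.83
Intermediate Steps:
q = √5 ≈ 2.2361
84*q = 84*√5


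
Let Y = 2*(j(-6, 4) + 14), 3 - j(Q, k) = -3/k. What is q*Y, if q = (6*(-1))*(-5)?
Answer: 1065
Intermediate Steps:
j(Q, k) = 3 + 3/k (j(Q, k) = 3 - (-3)/k = 3 + 3/k)
q = 30 (q = -6*(-5) = 30)
Y = 71/2 (Y = 2*((3 + 3/4) + 14) = 2*(15/4 + 14) = 2*(71/4) = 71/2 ≈ 35.500)
q*Y = 30*(71/2) = 1065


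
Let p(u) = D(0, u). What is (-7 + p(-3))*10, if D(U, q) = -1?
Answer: -80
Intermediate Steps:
p(u) = -1
(-7 + p(-3))*10 = (-7 - 1)*10 = -8*10 = -80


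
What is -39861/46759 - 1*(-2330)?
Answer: 108908609/46759 ≈ 2329.1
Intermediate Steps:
-39861/46759 - 1*(-2330) = -39861*1/46759 + 2330 = -39861/46759 + 2330 = 108908609/46759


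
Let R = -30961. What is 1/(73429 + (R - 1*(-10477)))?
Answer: 1/52945 ≈ 1.8888e-5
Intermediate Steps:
1/(73429 + (R - 1*(-10477))) = 1/(73429 + (-30961 - 1*(-10477))) = 1/(73429 + (-30961 + 10477)) = 1/(73429 - 20484) = 1/52945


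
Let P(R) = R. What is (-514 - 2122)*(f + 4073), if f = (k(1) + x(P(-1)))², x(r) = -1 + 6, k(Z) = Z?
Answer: -10831324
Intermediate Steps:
x(r) = 5
f = 36 (f = (1 + 5)² = 6² = 36)
(-514 - 2122)*(f + 4073) = (-514 - 2122)*(36 + 4073) = -2636*4109 = -10831324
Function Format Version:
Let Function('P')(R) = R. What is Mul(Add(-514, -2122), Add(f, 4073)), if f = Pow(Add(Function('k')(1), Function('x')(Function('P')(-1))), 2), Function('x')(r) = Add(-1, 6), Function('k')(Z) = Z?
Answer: -10831324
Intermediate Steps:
Function('x')(r) = 5
f = 36 (f = Pow(Add(1, 5), 2) = Pow(6, 2) = 36)
Mul(Add(-514, -2122), Add(f, 4073)) = Mul(Add(-514, -2122), Add(36, 4073)) = Mul(-2636, 4109) = -10831324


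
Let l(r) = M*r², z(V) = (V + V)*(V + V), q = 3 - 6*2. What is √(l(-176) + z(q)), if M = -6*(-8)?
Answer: 2*√371793 ≈ 1219.5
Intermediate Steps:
q = -9 (q = 3 - 12 = -9)
M = 48
z(V) = 4*V² (z(V) = (2*V)*(2*V) = 4*V²)
l(r) = 48*r²
√(l(-176) + z(q)) = √(48*(-176)² + 4*(-9)²) = √(48*30976 + 4*81) = √(1486848 + 324) = √1487172 = 2*√371793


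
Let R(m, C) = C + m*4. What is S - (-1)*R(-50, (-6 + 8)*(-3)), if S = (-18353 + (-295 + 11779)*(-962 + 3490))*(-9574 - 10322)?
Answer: -577246607510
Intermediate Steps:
R(m, C) = C + 4*m
S = -577246607304 (S = (-18353 + 11484*2528)*(-19896) = (-18353 + 29031552)*(-19896) = 29013199*(-19896) = -577246607304)
S - (-1)*R(-50, (-6 + 8)*(-3)) = -577246607304 - (-1)*((-6 + 8)*(-3) + 4*(-50)) = -577246607304 - (-1)*(2*(-3) - 200) = -577246607304 - (-1)*(-6 - 200) = -577246607304 - (-1)*(-206) = -577246607304 - 1*206 = -577246607304 - 206 = -577246607510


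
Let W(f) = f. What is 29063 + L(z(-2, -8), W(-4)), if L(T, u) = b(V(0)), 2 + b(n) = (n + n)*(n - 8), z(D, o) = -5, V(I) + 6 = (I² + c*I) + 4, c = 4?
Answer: 29101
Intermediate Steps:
V(I) = -2 + I² + 4*I (V(I) = -6 + ((I² + 4*I) + 4) = -6 + (4 + I² + 4*I) = -2 + I² + 4*I)
b(n) = -2 + 2*n*(-8 + n) (b(n) = -2 + (n + n)*(n - 8) = -2 + (2*n)*(-8 + n) = -2 + 2*n*(-8 + n))
L(T, u) = 38 (L(T, u) = -2 - 16*(-2 + 0² + 4*0) + 2*(-2 + 0² + 4*0)² = -2 - 16*(-2 + 0 + 0) + 2*(-2 + 0 + 0)² = -2 - 16*(-2) + 2*(-2)² = -2 + 32 + 2*4 = -2 + 32 + 8 = 38)
29063 + L(z(-2, -8), W(-4)) = 29063 + 38 = 29101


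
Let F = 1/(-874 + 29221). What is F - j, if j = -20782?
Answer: 589107355/28347 ≈ 20782.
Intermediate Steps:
F = 1/28347 ≈ 3.5277e-5
F - j = 1/28347 - 1*(-20782) = 1/28347 + 20782 = 589107355/28347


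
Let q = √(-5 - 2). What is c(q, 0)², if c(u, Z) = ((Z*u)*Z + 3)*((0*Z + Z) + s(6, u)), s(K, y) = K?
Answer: 324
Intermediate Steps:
q = I*√7 (q = √(-7) = I*√7 ≈ 2.6458*I)
c(u, Z) = (3 + u*Z²)*(6 + Z) (c(u, Z) = ((Z*u)*Z + 3)*((0*Z + Z) + 6) = (u*Z² + 3)*((0 + Z) + 6) = (3 + u*Z²)*(Z + 6) = (3 + u*Z²)*(6 + Z))
c(q, 0)² = (18 + 3*0 + (I*√7)*0³ + 6*(I*√7)*0²)² = (18 + 0 + (I*√7)*0 + 6*(I*√7)*0)² = (18 + 0 + 0 + 0)² = 18² = 324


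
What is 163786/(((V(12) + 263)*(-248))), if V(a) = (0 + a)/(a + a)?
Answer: -81893/32674 ≈ -2.5064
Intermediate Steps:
V(a) = 1/2 (V(a) = a/((2*a)) = a*(1/(2*a)) = 1/2)
163786/(((V(12) + 263)*(-248))) = 163786/(((1/2 + 263)*(-248))) = 163786/(((527/2)*(-248))) = 163786/(-65348) = 163786*(-1/65348) = -81893/32674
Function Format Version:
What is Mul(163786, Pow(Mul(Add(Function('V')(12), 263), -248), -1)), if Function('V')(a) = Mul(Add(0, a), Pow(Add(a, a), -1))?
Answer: Rational(-81893, 32674) ≈ -2.5064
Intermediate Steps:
Function('V')(a) = Rational(1, 2) (Function('V')(a) = Mul(a, Pow(Mul(2, a), -1)) = Mul(a, Mul(Rational(1, 2), Pow(a, -1))) = Rational(1, 2))
Mul(163786, Pow(Mul(Add(Function('V')(12), 263), -248), -1)) = Mul(163786, Pow(Mul(Add(Rational(1, 2), 263), -248), -1)) = Mul(163786, Pow(Mul(Rational(527, 2), -248), -1)) = Mul(163786, Pow(-65348, -1)) = Mul(163786, Rational(-1, 65348)) = Rational(-81893, 32674)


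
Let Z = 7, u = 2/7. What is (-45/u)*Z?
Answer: -2205/2 ≈ -1102.5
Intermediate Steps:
u = 2/7 (u = 2*(1/7) = 2/7 ≈ 0.28571)
(-45/u)*Z = -45/2/7*7 = -45*7/2*7 = -9*35/2*7 = -315/2*7 = -2205/2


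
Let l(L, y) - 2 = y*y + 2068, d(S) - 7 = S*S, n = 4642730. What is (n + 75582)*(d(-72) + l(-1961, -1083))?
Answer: 5568315906800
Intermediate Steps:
d(S) = 7 + S² (d(S) = 7 + S*S = 7 + S²)
l(L, y) = 2070 + y² (l(L, y) = 2 + (y*y + 2068) = 2 + (y² + 2068) = 2 + (2068 + y²) = 2070 + y²)
(n + 75582)*(d(-72) + l(-1961, -1083)) = (4642730 + 75582)*((7 + (-72)²) + (2070 + (-1083)²)) = 4718312*((7 + 5184) + (2070 + 1172889)) = 4718312*(5191 + 1174959) = 4718312*1180150 = 5568315906800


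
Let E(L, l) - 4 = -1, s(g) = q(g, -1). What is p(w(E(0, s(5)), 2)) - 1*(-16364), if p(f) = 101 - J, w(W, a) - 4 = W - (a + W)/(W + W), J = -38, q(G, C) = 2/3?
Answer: 16503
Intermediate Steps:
q(G, C) = ⅔ (q(G, C) = 2*(⅓) = ⅔)
s(g) = ⅔
E(L, l) = 3 (E(L, l) = 4 - 1 = 3)
w(W, a) = 4 + W - (W + a)/(2*W) (w(W, a) = 4 + (W - (a + W)/(W + W)) = 4 + (W - (W + a)/(2*W)) = 4 + W - (W + a)/(2*W))
p(f) = 139 (p(f) = 101 - 1*(-38) = 101 + 38 = 139)
p(w(E(0, s(5)), 2)) - 1*(-16364) = 139 - 1*(-16364) = 139 + 16364 = 16503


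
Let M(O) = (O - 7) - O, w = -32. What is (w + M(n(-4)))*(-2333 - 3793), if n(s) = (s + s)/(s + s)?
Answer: 238914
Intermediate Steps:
n(s) = 1 (n(s) = (2*s)/((2*s)) = (2*s)*(1/(2*s)) = 1)
M(O) = -7 (M(O) = (-7 + O) - O = -7)
(w + M(n(-4)))*(-2333 - 3793) = (-32 - 7)*(-2333 - 3793) = -39*(-6126) = 238914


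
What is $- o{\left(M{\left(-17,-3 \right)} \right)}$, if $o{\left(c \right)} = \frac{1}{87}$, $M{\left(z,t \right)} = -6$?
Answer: $- \frac{1}{87} \approx -0.011494$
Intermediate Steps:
$o{\left(c \right)} = \frac{1}{87}$
$- o{\left(M{\left(-17,-3 \right)} \right)} = \left(-1\right) \frac{1}{87} = - \frac{1}{87}$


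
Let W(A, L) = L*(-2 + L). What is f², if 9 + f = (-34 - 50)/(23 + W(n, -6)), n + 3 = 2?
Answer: 522729/5041 ≈ 103.70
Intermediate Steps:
n = -1 (n = -3 + 2 = -1)
f = -723/71 (f = -9 + (-34 - 50)/(23 - 6*(-2 - 6)) = -9 - 84/(23 - 6*(-8)) = -9 - 84/(23 + 48) = -9 - 84/71 = -723/71 ≈ -10.183)
f² = (-723/71)² = 522729/5041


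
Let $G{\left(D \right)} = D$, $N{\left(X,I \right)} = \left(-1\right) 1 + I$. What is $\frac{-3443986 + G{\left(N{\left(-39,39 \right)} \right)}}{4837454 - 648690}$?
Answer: $- \frac{14593}{17749} \approx -0.82219$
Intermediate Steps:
$N{\left(X,I \right)} = -1 + I$
$\frac{-3443986 + G{\left(N{\left(-39,39 \right)} \right)}}{4837454 - 648690} = \frac{-3443986 + \left(-1 + 39\right)}{4837454 - 648690} = \frac{-3443986 + 38}{4188764} = \left(-3443948\right) \frac{1}{4188764} = - \frac{14593}{17749}$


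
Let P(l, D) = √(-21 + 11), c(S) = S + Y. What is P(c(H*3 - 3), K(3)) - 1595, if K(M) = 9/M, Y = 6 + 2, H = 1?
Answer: -1595 + I*√10 ≈ -1595.0 + 3.1623*I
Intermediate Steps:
Y = 8
c(S) = 8 + S (c(S) = S + 8 = 8 + S)
P(l, D) = I*√10 (P(l, D) = √(-10) = I*√10)
P(c(H*3 - 3), K(3)) - 1595 = I*√10 - 1595 = -1595 + I*√10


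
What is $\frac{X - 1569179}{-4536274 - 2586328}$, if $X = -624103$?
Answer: $\frac{1096641}{3561301} \approx 0.30793$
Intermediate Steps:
$\frac{X - 1569179}{-4536274 - 2586328} = \frac{-624103 - 1569179}{-4536274 - 2586328} = - \frac{2193282}{-7122602} = \left(-2193282\right) \left(- \frac{1}{7122602}\right) = \frac{1096641}{3561301}$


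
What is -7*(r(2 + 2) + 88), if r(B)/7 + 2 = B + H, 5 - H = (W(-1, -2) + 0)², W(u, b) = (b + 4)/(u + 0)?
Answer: -763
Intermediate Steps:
W(u, b) = (4 + b)/u
H = 1 (H = 5 - ((4 - 2)/(-1) + 0)² = 5 - (-1*2 + 0)² = 5 - (-2 + 0)² = 5 - 1*(-2)² = 5 - 1*4 = 5 - 4 = 1)
r(B) = -7 + 7*B (r(B) = -14 + 7*(B + 1) = -14 + 7*(1 + B) = -14 + (7 + 7*B) = -7 + 7*B)
-7*(r(2 + 2) + 88) = -7*((-7 + 7*(2 + 2)) + 88) = -7*((-7 + 7*4) + 88) = -7*((-7 + 28) + 88) = -7*(21 + 88) = -7*109 = -763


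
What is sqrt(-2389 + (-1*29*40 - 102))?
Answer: I*sqrt(3651) ≈ 60.424*I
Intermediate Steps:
sqrt(-2389 + (-1*29*40 - 102)) = sqrt(-2389 + (-29*40 - 102)) = sqrt(-2389 + (-1160 - 102)) = sqrt(-2389 - 1262) = sqrt(-3651) = I*sqrt(3651)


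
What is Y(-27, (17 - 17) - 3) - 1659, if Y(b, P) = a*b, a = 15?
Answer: -2064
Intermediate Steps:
Y(b, P) = 15*b
Y(-27, (17 - 17) - 3) - 1659 = 15*(-27) - 1659 = -405 - 1659 = -2064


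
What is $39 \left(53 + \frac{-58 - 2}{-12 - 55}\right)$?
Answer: $\frac{140829}{67} \approx 2101.9$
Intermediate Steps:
$39 \left(53 + \frac{-58 - 2}{-12 - 55}\right) = 39 \left(53 - \frac{60}{-67}\right) = 39 \left(53 - - \frac{60}{67}\right) = 39 \left(53 + \frac{60}{67}\right) = 39 \cdot \frac{3611}{67} = \frac{140829}{67}$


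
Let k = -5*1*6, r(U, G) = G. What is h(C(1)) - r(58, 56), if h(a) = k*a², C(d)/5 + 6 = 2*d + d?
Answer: -6806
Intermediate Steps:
C(d) = -30 + 15*d (C(d) = -30 + 5*(2*d + d) = -30 + 5*(3*d) = -30 + 15*d)
k = -30 (k = -5*6 = -30)
h(a) = -30*a²
h(C(1)) - r(58, 56) = -30*(-30 + 15*1)² - 1*56 = -30*(-30 + 15)² - 56 = -30*(-15)² - 56 = -30*225 - 56 = -6750 - 56 = -6806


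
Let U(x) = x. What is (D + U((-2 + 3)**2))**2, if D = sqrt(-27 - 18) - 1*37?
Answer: 1251 - 216*I*sqrt(5) ≈ 1251.0 - 482.99*I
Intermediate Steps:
D = -37 + 3*I*sqrt(5) (D = sqrt(-45) - 37 = 3*I*sqrt(5) - 37 = -37 + 3*I*sqrt(5) ≈ -37.0 + 6.7082*I)
(D + U((-2 + 3)**2))**2 = ((-37 + 3*I*sqrt(5)) + (-2 + 3)**2)**2 = ((-37 + 3*I*sqrt(5)) + 1**2)**2 = ((-37 + 3*I*sqrt(5)) + 1)**2 = (-36 + 3*I*sqrt(5))**2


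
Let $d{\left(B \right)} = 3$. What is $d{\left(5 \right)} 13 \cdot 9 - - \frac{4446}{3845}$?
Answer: $\frac{1354041}{3845} \approx 352.16$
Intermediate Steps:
$d{\left(5 \right)} 13 \cdot 9 - - \frac{4446}{3845} = 3 \cdot 13 \cdot 9 - - \frac{4446}{3845} = 39 \cdot 9 - \left(-4446\right) \frac{1}{3845} = 351 - - \frac{4446}{3845} = 351 + \frac{4446}{3845} = \frac{1354041}{3845}$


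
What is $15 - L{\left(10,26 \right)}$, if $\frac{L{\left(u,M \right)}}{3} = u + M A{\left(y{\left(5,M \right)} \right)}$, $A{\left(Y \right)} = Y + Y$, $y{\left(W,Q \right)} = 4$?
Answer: $-639$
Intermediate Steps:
$A{\left(Y \right)} = 2 Y$
$L{\left(u,M \right)} = 3 u + 24 M$ ($L{\left(u,M \right)} = 3 \left(u + M 2 \cdot 4\right) = 3 \left(u + M 8\right) = 3 \left(u + 8 M\right) = 3 u + 24 M$)
$15 - L{\left(10,26 \right)} = 15 - \left(3 \cdot 10 + 24 \cdot 26\right) = 15 - \left(30 + 624\right) = 15 - 654 = -639$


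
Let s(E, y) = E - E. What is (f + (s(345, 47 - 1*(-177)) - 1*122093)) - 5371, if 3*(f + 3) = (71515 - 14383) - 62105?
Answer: -387374/3 ≈ -1.2912e+5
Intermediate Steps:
s(E, y) = 0
f = -4982/3 (f = -3 + ((71515 - 14383) - 62105)/3 = -3 + (57132 - 62105)/3 = -3 + (⅓)*(-4973) = -3 - 4973/3 = -4982/3 ≈ -1660.7)
(f + (s(345, 47 - 1*(-177)) - 1*122093)) - 5371 = (-4982/3 + (0 - 1*122093)) - 5371 = (-4982/3 + (0 - 122093)) - 5371 = (-4982/3 - 122093) - 5371 = -371261/3 - 5371 = -387374/3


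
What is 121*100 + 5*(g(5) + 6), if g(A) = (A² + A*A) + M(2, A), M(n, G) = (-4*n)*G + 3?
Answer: 12195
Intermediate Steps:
M(n, G) = 3 - 4*G*n (M(n, G) = -4*G*n + 3 = 3 - 4*G*n)
g(A) = 3 - 8*A + 2*A² (g(A) = (A² + A*A) + (3 - 4*A*2) = (A² + A²) + (3 - 8*A) = 2*A² + (3 - 8*A) = 3 - 8*A + 2*A²)
121*100 + 5*(g(5) + 6) = 121*100 + 5*((3 - 8*5 + 2*5²) + 6) = 12100 + 5*((3 - 40 + 2*25) + 6) = 12100 + 5*((3 - 40 + 50) + 6) = 12100 + 5*(13 + 6) = 12100 + 5*19 = 12100 + 95 = 12195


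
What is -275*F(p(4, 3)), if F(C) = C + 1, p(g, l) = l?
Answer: -1100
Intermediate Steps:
F(C) = 1 + C
-275*F(p(4, 3)) = -275*(1 + 3) = -275*4 = -1100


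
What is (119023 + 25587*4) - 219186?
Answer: 2185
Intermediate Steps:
(119023 + 25587*4) - 219186 = (119023 + 102348) - 219186 = 221371 - 219186 = 2185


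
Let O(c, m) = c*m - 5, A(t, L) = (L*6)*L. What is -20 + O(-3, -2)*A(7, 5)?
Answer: 130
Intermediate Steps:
A(t, L) = 6*L² (A(t, L) = (6*L)*L = 6*L²)
O(c, m) = -5 + c*m
-20 + O(-3, -2)*A(7, 5) = -20 + (-5 - 3*(-2))*(6*5²) = -20 + (-5 + 6)*(6*25) = -20 + 1*150 = -20 + 150 = 130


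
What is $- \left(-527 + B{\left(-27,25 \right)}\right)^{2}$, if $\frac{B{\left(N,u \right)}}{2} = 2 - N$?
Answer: $-219961$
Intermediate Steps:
$B{\left(N,u \right)} = 4 - 2 N$ ($B{\left(N,u \right)} = 2 \left(2 - N\right) = 4 - 2 N$)
$- \left(-527 + B{\left(-27,25 \right)}\right)^{2} = - \left(-527 + \left(4 - -54\right)\right)^{2} = - \left(-527 + \left(4 + 54\right)\right)^{2} = - \left(-527 + 58\right)^{2} = - \left(-469\right)^{2} = \left(-1\right) 219961 = -219961$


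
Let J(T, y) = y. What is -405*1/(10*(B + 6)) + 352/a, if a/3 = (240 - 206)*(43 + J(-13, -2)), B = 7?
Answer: -164795/54366 ≈ -3.0312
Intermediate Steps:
a = 4182 (a = 3*((240 - 206)*(43 - 2)) = 3*(34*41) = 3*1394 = 4182)
-405*1/(10*(B + 6)) + 352/a = -405*1/(10*(7 + 6)) + 352/4182 = -405/(10*13) + 352*(1/4182) = -405/130 + 176/2091 = -405*1/130 + 176/2091 = -81/26 + 176/2091 = -164795/54366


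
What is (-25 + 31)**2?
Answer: 36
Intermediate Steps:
(-25 + 31)**2 = 6**2 = 36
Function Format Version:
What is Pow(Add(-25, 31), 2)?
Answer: 36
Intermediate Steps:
Pow(Add(-25, 31), 2) = Pow(6, 2) = 36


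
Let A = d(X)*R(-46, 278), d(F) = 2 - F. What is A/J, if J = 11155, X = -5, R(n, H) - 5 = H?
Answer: 1981/11155 ≈ 0.17759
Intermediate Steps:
R(n, H) = 5 + H
A = 1981 (A = (2 - 1*(-5))*(5 + 278) = (2 + 5)*283 = 7*283 = 1981)
A/J = 1981/11155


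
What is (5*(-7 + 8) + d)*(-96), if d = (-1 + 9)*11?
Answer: -8928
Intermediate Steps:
d = 88 (d = 8*11 = 88)
(5*(-7 + 8) + d)*(-96) = (5*(-7 + 8) + 88)*(-96) = (5*1 + 88)*(-96) = (5 + 88)*(-96) = 93*(-96) = -8928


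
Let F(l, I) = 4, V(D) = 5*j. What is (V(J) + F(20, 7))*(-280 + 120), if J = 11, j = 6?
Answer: -5440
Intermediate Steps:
V(D) = 30 (V(D) = 5*6 = 30)
(V(J) + F(20, 7))*(-280 + 120) = (30 + 4)*(-280 + 120) = 34*(-160) = -5440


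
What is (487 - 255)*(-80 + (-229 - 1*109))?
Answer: -96976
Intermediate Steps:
(487 - 255)*(-80 + (-229 - 1*109)) = 232*(-80 + (-229 - 109)) = 232*(-80 - 338) = 232*(-418) = -96976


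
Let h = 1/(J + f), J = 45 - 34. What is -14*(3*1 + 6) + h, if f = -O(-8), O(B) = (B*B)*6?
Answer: -46999/373 ≈ -126.00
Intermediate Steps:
O(B) = 6*B**2 (O(B) = B**2*6 = 6*B**2)
J = 11
f = -384 (f = -6*(-8)**2 = -6*64 = -1*384 = -384)
h = -1/373 (h = 1/(11 - 384) = 1/(-373) = -1/373 ≈ -0.0026810)
-14*(3*1 + 6) + h = -14*(3*1 + 6) - 1/373 = -14*(3 + 6) - 1/373 = -14*9 - 1/373 = -126 - 1/373 = -46999/373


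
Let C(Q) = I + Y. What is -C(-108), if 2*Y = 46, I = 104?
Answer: -127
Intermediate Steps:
Y = 23 (Y = (½)*46 = 23)
C(Q) = 127 (C(Q) = 104 + 23 = 127)
-C(-108) = -1*127 = -127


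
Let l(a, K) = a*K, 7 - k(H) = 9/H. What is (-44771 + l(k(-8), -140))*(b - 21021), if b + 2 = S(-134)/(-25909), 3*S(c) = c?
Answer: 150033990014579/155454 ≈ 9.6513e+8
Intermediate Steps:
S(c) = c/3
k(H) = 7 - 9/H
b = -155320/77727 (b = -2 + ((1/3)*(-134))/(-25909) = -2 - 134/3*(-1/25909) = -2 + 134/77727 = -155320/77727 ≈ -1.9983)
l(a, K) = K*a
(-44771 + l(k(-8), -140))*(b - 21021) = (-44771 - 140*(7 - 9/(-8)))*(-155320/77727 - 21021) = (-44771 - 140*(7 - 9*(-1/8)))*(-1634054587/77727) = (-44771 - 140*(7 + 9/8))*(-1634054587/77727) = (-44771 - 140*65/8)*(-1634054587/77727) = (-44771 - 2275/2)*(-1634054587/77727) = -91817/2*(-1634054587/77727) = 150033990014579/155454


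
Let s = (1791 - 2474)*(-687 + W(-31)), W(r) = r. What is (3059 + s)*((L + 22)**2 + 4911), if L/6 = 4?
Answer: 3467494231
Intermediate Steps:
L = 24 (L = 6*4 = 24)
s = 490394 (s = (1791 - 2474)*(-687 - 31) = -683*(-718) = 490394)
(3059 + s)*((L + 22)**2 + 4911) = (3059 + 490394)*((24 + 22)**2 + 4911) = 493453*(46**2 + 4911) = 493453*(2116 + 4911) = 493453*7027 = 3467494231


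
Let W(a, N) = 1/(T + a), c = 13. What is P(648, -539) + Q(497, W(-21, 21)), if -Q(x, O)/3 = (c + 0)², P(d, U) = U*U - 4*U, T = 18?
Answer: 292170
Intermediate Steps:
W(a, N) = 1/(18 + a)
P(d, U) = U² - 4*U
Q(x, O) = -507 (Q(x, O) = -3*(13 + 0)² = -3*13² = -3*169 = -507)
P(648, -539) + Q(497, W(-21, 21)) = -539*(-4 - 539) - 507 = -539*(-543) - 507 = 292677 - 507 = 292170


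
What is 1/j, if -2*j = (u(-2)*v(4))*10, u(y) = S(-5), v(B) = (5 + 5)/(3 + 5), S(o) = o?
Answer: 4/125 ≈ 0.032000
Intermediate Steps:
v(B) = 5/4 (v(B) = 10/8 = 10*(1/8) = 5/4)
u(y) = -5
j = 125/4 (j = -(-5*5/4)*10/2 = -(-25)*10/8 = -1/2*(-125/2) = 125/4 ≈ 31.250)
1/j = 1/(125/4) = 4/125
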